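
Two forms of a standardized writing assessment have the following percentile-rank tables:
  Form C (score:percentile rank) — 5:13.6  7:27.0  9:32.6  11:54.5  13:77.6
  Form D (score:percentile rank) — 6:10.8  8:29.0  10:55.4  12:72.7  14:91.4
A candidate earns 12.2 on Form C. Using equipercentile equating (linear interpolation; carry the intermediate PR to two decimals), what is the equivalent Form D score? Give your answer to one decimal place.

PR of 12.2 on Form C: 54.5 + (12.2 − 11)/(13 − 11) × (77.6 − 54.5) = 68.36
On Form D, PR 68.36 falls between score 10 (PR 55.4) and 12 (PR 72.7).
Interpolate: 10 + (68.36 − 55.4)/(72.7 − 55.4) × (12 − 10) = 11.5

11.5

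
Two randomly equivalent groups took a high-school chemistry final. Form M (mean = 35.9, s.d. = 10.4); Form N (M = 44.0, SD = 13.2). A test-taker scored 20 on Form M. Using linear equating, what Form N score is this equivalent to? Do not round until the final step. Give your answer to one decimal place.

Linear equating: y = (SD_Y/SD_X)(x − M_X) + M_Y
y = (13.2/10.4)(20 − 35.9) + 44.0
y = 1.269231 × -15.9 + 44.0 = -20.1808 + 44.0 = 23.8

23.8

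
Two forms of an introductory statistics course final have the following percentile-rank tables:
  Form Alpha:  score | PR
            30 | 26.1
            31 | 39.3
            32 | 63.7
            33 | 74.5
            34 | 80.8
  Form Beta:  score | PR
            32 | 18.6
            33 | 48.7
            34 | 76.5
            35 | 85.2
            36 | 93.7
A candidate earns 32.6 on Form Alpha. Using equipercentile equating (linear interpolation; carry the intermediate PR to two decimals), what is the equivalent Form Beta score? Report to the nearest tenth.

33.8

PR of 32.6 on Form Alpha: 63.7 + (32.6 − 32)/(33 − 32) × (74.5 − 63.7) = 70.18
On Form Beta, PR 70.18 falls between score 33 (PR 48.7) and 34 (PR 76.5).
Interpolate: 33 + (70.18 − 48.7)/(76.5 − 48.7) × (34 − 33) = 33.8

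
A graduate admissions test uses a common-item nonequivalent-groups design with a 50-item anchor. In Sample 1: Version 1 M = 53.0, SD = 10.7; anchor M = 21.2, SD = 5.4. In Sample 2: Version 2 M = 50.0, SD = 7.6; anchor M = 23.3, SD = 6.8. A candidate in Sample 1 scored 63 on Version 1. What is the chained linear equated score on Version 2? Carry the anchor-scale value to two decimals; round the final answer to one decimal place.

Version 1 → anchor (Sample 1): v = (5.4/10.7)(63 − 53.0) + 21.2 = 26.25
anchor → Version 2 (Sample 2): y = (7.6/6.8)(26.25 − 23.3) + 50.0 = 53.3

53.3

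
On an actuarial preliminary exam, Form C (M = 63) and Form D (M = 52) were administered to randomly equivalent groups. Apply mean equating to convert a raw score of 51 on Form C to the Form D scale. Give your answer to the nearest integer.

Mean equating: y = x + (M_Y − M_X) = 51 + (52 − 63) = 40

40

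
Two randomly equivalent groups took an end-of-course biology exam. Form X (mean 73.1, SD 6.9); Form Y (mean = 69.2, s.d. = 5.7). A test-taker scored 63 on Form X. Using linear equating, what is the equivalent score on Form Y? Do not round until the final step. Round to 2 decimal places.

60.86

Linear equating: y = (SD_Y/SD_X)(x − M_X) + M_Y
y = (5.7/6.9)(63 − 73.1) + 69.2
y = 0.826087 × -10.1 + 69.2 = -8.3435 + 69.2 = 60.86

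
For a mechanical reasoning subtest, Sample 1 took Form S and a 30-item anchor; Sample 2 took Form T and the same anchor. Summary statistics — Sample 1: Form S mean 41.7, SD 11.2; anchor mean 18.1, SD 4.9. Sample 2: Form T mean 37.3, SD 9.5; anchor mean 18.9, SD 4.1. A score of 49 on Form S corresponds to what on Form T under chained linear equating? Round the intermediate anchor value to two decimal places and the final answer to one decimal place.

42.8

Form S → anchor (Sample 1): v = (4.9/11.2)(49 − 41.7) + 18.1 = 21.29
anchor → Form T (Sample 2): y = (9.5/4.1)(21.29 − 18.9) + 37.3 = 42.8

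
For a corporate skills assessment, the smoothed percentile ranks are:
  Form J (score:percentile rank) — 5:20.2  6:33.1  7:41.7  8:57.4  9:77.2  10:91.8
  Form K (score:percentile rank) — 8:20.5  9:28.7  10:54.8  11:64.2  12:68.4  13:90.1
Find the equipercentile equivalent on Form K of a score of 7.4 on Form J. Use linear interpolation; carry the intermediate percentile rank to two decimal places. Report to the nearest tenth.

PR of 7.4 on Form J: 41.7 + (7.4 − 7)/(8 − 7) × (57.4 − 41.7) = 47.98
On Form K, PR 47.98 falls between score 9 (PR 28.7) and 10 (PR 54.8).
Interpolate: 9 + (47.98 − 28.7)/(54.8 − 28.7) × (10 − 9) = 9.7

9.7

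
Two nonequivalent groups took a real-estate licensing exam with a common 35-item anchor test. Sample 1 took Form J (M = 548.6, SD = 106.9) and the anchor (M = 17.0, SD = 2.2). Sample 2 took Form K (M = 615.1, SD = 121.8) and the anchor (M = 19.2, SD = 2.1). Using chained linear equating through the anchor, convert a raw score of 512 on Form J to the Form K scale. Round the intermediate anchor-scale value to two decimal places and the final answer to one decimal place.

444.0

Form J → anchor (Sample 1): v = (2.2/106.9)(512 − 548.6) + 17.0 = 16.25
anchor → Form K (Sample 2): y = (121.8/2.1)(16.25 − 19.2) + 615.1 = 444.0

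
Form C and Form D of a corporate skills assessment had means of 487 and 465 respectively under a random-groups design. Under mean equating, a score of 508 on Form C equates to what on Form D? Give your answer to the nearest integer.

Mean equating: y = x + (M_Y − M_X) = 508 + (465 − 487) = 486

486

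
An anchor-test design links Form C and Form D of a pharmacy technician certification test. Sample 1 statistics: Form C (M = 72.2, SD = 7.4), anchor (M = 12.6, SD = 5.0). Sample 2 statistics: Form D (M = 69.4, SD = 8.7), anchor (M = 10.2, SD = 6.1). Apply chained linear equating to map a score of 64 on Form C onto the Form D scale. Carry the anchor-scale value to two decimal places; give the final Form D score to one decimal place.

64.9

Form C → anchor (Sample 1): v = (5.0/7.4)(64 − 72.2) + 12.6 = 7.06
anchor → Form D (Sample 2): y = (8.7/6.1)(7.06 − 10.2) + 69.4 = 64.9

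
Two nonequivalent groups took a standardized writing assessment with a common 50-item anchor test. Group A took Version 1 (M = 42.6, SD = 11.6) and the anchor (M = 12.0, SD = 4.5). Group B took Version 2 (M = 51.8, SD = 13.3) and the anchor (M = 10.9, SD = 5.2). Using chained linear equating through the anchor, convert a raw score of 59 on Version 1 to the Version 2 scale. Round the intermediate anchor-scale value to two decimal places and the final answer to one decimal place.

Version 1 → anchor (Group A): v = (4.5/11.6)(59 − 42.6) + 12.0 = 18.36
anchor → Version 2 (Group B): y = (13.3/5.2)(18.36 − 10.9) + 51.8 = 70.9

70.9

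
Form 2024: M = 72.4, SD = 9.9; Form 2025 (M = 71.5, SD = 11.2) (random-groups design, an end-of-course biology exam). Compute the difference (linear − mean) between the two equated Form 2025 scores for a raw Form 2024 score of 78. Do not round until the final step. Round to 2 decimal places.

Mean-equated: 78 + (71.5 − 72.4) = 77.10
Linear-equated: (11.2/9.9)(78 − 72.4) + 71.5 = 77.835
Difference = 77.835 − 77.10 = 0.74

0.74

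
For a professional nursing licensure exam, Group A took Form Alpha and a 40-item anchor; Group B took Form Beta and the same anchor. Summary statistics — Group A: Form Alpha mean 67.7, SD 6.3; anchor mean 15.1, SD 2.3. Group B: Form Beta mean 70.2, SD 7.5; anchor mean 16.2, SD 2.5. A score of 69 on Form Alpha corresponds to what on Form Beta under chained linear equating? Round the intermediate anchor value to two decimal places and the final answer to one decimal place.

Form Alpha → anchor (Group A): v = (2.3/6.3)(69 − 67.7) + 15.1 = 15.57
anchor → Form Beta (Group B): y = (7.5/2.5)(15.57 − 16.2) + 70.2 = 68.3

68.3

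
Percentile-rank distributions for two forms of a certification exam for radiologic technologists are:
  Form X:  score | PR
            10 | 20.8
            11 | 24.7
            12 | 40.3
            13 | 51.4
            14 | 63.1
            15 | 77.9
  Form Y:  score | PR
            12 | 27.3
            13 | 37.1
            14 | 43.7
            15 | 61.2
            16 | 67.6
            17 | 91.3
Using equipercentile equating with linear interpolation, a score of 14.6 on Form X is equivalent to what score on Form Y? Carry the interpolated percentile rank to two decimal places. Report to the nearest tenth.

16.2

PR of 14.6 on Form X: 63.1 + (14.6 − 14)/(15 − 14) × (77.9 − 63.1) = 71.98
On Form Y, PR 71.98 falls between score 16 (PR 67.6) and 17 (PR 91.3).
Interpolate: 16 + (71.98 − 67.6)/(91.3 − 67.6) × (17 − 16) = 16.2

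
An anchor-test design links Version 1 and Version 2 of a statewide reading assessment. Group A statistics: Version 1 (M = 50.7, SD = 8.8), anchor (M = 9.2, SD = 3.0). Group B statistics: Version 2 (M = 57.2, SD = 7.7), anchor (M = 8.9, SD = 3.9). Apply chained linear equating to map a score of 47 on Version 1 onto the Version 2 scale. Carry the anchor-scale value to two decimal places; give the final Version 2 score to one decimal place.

55.3

Version 1 → anchor (Group A): v = (3.0/8.8)(47 − 50.7) + 9.2 = 7.94
anchor → Version 2 (Group B): y = (7.7/3.9)(7.94 − 8.9) + 57.2 = 55.3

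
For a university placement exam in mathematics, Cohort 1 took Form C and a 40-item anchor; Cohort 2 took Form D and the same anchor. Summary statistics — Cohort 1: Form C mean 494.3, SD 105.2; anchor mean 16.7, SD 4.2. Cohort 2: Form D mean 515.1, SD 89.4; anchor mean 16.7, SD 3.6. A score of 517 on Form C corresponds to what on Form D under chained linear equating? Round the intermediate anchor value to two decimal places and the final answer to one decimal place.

Form C → anchor (Cohort 1): v = (4.2/105.2)(517 − 494.3) + 16.7 = 17.61
anchor → Form D (Cohort 2): y = (89.4/3.6)(17.61 − 16.7) + 515.1 = 537.7

537.7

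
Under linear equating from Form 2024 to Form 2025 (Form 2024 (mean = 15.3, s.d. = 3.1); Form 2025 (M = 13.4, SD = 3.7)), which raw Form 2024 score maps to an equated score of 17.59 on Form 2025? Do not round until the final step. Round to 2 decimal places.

Invert y = (SD_Y/SD_X)(x − M_X) + M_Y:
x = (SD_X/SD_Y)(y − M_Y) + M_X = (3.1/3.7)(17.59 − 13.4) + 15.3
x = 0.837838 × 4.190 + 15.3 = 18.81

18.81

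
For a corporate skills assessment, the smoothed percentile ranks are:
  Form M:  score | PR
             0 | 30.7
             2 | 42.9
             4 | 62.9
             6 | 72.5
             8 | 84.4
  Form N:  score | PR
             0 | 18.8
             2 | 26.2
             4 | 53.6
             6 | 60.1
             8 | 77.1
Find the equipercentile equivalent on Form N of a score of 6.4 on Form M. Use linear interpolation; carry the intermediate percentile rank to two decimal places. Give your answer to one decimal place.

PR of 6.4 on Form M: 72.5 + (6.4 − 6)/(8 − 6) × (84.4 − 72.5) = 74.88
On Form N, PR 74.88 falls between score 6 (PR 60.1) and 8 (PR 77.1).
Interpolate: 6 + (74.88 − 60.1)/(77.1 − 60.1) × (8 − 6) = 7.7

7.7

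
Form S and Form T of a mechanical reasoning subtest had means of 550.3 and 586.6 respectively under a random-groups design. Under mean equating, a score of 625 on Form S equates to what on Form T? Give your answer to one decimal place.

Mean equating: y = x + (M_Y − M_X) = 625 + (586.6 − 550.3) = 661.3

661.3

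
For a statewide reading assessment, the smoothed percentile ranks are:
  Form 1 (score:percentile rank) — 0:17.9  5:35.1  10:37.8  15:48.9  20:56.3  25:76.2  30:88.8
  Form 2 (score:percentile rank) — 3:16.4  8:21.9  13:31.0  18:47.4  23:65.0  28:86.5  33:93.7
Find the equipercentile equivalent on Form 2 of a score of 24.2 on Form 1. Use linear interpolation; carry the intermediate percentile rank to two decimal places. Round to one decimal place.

24.9

PR of 24.2 on Form 1: 56.3 + (24.2 − 20)/(25 − 20) × (76.2 − 56.3) = 73.02
On Form 2, PR 73.02 falls between score 23 (PR 65.0) and 28 (PR 86.5).
Interpolate: 23 + (73.02 − 65.0)/(86.5 − 65.0) × (28 − 23) = 24.9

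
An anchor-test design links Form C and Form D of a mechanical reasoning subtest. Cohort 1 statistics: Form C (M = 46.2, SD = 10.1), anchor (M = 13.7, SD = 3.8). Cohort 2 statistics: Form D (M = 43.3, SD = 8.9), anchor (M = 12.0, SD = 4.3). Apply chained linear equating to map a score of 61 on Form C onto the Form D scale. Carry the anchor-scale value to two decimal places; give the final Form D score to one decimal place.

Form C → anchor (Cohort 1): v = (3.8/10.1)(61 − 46.2) + 13.7 = 19.27
anchor → Form D (Cohort 2): y = (8.9/4.3)(19.27 − 12.0) + 43.3 = 58.3

58.3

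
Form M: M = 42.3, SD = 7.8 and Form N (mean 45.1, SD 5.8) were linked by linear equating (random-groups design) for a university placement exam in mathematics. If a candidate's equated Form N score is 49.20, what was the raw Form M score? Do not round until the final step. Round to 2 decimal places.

Invert y = (SD_Y/SD_X)(x − M_X) + M_Y:
x = (SD_X/SD_Y)(y − M_Y) + M_X = (7.8/5.8)(49.20 − 45.1) + 42.3
x = 1.344828 × 4.100 + 42.3 = 47.81

47.81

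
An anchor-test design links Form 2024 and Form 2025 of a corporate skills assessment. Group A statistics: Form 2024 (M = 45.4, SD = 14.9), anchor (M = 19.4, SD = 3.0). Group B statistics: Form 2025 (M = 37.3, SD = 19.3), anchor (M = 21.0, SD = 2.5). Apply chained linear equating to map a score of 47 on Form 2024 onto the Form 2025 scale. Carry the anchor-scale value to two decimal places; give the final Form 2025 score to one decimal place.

Form 2024 → anchor (Group A): v = (3.0/14.9)(47 − 45.4) + 19.4 = 19.72
anchor → Form 2025 (Group B): y = (19.3/2.5)(19.72 − 21.0) + 37.3 = 27.4

27.4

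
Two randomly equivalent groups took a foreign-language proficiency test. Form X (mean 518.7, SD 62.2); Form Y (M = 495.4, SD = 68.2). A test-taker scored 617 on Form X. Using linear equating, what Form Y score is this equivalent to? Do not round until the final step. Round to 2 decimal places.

603.18

Linear equating: y = (SD_Y/SD_X)(x − M_X) + M_Y
y = (68.2/62.2)(617 − 518.7) + 495.4
y = 1.096463 × 98.3 + 495.4 = 107.7823 + 495.4 = 603.18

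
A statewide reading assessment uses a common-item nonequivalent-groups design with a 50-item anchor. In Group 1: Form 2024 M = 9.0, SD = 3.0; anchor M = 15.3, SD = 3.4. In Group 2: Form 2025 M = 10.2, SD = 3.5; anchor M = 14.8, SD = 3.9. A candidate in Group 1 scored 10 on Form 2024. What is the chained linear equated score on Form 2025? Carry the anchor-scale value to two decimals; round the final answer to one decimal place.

11.7

Form 2024 → anchor (Group 1): v = (3.4/3.0)(10 − 9.0) + 15.3 = 16.43
anchor → Form 2025 (Group 2): y = (3.5/3.9)(16.43 − 14.8) + 10.2 = 11.7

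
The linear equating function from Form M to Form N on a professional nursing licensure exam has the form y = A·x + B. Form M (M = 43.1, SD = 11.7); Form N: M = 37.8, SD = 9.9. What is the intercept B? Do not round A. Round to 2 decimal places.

A = SD_Y / SD_X = 9.9 / 11.7 = 0.846154
B = M_Y − A·M_X = 37.8 − 0.846154 × 43.1 = 1.33

1.33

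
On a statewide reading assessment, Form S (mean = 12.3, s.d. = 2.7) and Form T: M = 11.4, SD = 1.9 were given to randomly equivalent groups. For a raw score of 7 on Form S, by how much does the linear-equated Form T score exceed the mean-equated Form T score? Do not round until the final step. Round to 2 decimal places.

Mean-equated: 7 + (11.4 − 12.3) = 6.10
Linear-equated: (1.9/2.7)(7 − 12.3) + 11.4 = 7.670
Difference = 7.670 − 6.10 = 1.57

1.57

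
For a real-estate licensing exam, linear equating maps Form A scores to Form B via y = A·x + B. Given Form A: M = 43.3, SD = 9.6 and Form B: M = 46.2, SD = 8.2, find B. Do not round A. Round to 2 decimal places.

9.21

A = SD_Y / SD_X = 8.2 / 9.6 = 0.854167
B = M_Y − A·M_X = 46.2 − 0.854167 × 43.3 = 9.21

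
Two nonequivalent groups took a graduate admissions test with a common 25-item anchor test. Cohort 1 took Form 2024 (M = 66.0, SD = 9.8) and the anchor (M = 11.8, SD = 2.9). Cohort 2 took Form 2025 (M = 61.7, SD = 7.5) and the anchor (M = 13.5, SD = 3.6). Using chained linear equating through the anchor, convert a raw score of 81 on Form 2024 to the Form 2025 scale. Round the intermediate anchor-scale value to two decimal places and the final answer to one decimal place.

Form 2024 → anchor (Cohort 1): v = (2.9/9.8)(81 − 66.0) + 11.8 = 16.24
anchor → Form 2025 (Cohort 2): y = (7.5/3.6)(16.24 − 13.5) + 61.7 = 67.4

67.4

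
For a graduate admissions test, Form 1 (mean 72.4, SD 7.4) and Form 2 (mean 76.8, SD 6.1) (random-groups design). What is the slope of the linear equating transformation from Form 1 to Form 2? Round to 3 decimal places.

A = SD_Y / SD_X = 6.1 / 7.4 = 0.824

0.824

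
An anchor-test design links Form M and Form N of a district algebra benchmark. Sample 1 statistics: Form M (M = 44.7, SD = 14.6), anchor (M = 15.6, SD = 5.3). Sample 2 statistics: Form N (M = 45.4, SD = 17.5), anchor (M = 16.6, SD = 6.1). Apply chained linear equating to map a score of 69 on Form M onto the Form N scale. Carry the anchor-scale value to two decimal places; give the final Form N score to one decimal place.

67.8

Form M → anchor (Sample 1): v = (5.3/14.6)(69 − 44.7) + 15.6 = 24.42
anchor → Form N (Sample 2): y = (17.5/6.1)(24.42 − 16.6) + 45.4 = 67.8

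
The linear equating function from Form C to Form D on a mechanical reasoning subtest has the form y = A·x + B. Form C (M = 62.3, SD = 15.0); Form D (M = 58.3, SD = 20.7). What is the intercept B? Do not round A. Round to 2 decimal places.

-27.67

A = SD_Y / SD_X = 20.7 / 15.0 = 1.380000
B = M_Y − A·M_X = 58.3 − 1.380000 × 62.3 = -27.67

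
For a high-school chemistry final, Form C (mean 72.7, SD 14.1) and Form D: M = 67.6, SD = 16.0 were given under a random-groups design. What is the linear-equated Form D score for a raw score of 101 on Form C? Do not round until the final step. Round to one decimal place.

Linear equating: y = (SD_Y/SD_X)(x − M_X) + M_Y
y = (16.0/14.1)(101 − 72.7) + 67.6
y = 1.134752 × 28.3 + 67.6 = 32.1135 + 67.6 = 99.7

99.7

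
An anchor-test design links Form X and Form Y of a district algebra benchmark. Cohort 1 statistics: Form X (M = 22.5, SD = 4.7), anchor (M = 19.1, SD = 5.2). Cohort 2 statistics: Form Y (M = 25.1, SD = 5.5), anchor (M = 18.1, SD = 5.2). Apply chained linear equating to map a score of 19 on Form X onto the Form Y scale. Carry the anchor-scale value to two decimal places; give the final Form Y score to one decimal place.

22.1

Form X → anchor (Cohort 1): v = (5.2/4.7)(19 − 22.5) + 19.1 = 15.23
anchor → Form Y (Cohort 2): y = (5.5/5.2)(15.23 − 18.1) + 25.1 = 22.1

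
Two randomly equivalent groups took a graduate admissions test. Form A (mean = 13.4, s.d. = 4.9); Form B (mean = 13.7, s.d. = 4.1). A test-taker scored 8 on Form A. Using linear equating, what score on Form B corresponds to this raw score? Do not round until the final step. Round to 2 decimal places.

9.18

Linear equating: y = (SD_Y/SD_X)(x − M_X) + M_Y
y = (4.1/4.9)(8 − 13.4) + 13.7
y = 0.836735 × -5.4 + 13.7 = -4.5184 + 13.7 = 9.18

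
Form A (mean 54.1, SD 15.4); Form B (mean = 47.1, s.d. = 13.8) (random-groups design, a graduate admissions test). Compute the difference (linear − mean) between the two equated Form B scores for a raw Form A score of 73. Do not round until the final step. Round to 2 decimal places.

Mean-equated: 73 + (47.1 − 54.1) = 66.00
Linear-equated: (13.8/15.4)(73 − 54.1) + 47.1 = 64.036
Difference = 64.036 − 66.00 = -1.96

-1.96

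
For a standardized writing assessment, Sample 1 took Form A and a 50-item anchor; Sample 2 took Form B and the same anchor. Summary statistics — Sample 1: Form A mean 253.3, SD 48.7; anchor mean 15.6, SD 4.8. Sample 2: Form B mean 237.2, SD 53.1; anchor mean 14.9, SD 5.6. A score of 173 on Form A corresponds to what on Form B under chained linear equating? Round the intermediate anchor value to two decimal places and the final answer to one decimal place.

168.8

Form A → anchor (Sample 1): v = (4.8/48.7)(173 − 253.3) + 15.6 = 7.69
anchor → Form B (Sample 2): y = (53.1/5.6)(7.69 − 14.9) + 237.2 = 168.8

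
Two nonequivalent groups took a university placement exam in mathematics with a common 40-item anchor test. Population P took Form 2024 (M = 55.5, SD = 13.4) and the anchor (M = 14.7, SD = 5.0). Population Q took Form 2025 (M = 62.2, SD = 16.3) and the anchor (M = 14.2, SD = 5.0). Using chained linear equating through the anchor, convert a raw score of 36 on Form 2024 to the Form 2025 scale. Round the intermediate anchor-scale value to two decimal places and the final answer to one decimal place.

40.1

Form 2024 → anchor (Population P): v = (5.0/13.4)(36 − 55.5) + 14.7 = 7.42
anchor → Form 2025 (Population Q): y = (16.3/5.0)(7.42 − 14.2) + 62.2 = 40.1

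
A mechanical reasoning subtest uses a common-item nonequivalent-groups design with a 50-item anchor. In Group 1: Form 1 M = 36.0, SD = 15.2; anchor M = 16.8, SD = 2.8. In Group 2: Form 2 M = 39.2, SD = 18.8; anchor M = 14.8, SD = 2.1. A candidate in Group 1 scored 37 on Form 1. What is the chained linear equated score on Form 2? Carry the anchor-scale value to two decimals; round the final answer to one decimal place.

Form 1 → anchor (Group 1): v = (2.8/15.2)(37 − 36.0) + 16.8 = 16.98
anchor → Form 2 (Group 2): y = (18.8/2.1)(16.98 − 14.8) + 39.2 = 58.7

58.7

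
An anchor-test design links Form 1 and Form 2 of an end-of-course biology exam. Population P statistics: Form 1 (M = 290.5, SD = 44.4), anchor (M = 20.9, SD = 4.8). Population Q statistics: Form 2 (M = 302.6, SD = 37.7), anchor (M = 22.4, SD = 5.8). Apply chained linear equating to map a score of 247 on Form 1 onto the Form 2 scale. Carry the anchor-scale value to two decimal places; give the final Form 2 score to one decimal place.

Form 1 → anchor (Population P): v = (4.8/44.4)(247 − 290.5) + 20.9 = 16.20
anchor → Form 2 (Population Q): y = (37.7/5.8)(16.20 − 22.4) + 302.6 = 262.3

262.3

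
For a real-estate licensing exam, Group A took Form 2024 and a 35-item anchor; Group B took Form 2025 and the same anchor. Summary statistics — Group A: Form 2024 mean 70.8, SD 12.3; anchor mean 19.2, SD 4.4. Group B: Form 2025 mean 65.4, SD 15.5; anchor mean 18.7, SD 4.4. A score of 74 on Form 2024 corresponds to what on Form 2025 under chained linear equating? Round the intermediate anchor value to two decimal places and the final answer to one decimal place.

71.2

Form 2024 → anchor (Group A): v = (4.4/12.3)(74 − 70.8) + 19.2 = 20.34
anchor → Form 2025 (Group B): y = (15.5/4.4)(20.34 − 18.7) + 65.4 = 71.2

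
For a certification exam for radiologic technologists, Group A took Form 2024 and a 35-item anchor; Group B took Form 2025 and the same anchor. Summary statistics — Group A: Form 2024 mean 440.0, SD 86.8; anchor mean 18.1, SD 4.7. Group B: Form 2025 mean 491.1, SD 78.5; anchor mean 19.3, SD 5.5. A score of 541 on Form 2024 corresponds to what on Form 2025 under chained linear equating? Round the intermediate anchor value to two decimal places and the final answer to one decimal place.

552.0

Form 2024 → anchor (Group A): v = (4.7/86.8)(541 − 440.0) + 18.1 = 23.57
anchor → Form 2025 (Group B): y = (78.5/5.5)(23.57 − 19.3) + 491.1 = 552.0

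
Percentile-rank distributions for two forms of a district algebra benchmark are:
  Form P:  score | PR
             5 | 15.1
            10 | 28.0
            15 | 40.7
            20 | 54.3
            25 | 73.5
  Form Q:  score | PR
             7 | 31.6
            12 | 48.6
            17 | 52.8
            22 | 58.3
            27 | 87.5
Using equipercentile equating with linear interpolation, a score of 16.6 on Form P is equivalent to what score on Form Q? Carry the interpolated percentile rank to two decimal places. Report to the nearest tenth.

11.0

PR of 16.6 on Form P: 40.7 + (16.6 − 15)/(20 − 15) × (54.3 − 40.7) = 45.05
On Form Q, PR 45.05 falls between score 7 (PR 31.6) and 12 (PR 48.6).
Interpolate: 7 + (45.05 − 31.6)/(48.6 − 31.6) × (12 − 7) = 11.0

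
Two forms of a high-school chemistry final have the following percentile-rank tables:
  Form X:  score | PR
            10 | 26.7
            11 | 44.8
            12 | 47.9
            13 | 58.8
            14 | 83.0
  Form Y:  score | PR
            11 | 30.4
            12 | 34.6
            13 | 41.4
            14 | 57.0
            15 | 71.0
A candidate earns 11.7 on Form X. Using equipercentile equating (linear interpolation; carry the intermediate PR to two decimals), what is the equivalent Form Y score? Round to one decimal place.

PR of 11.7 on Form X: 44.8 + (11.7 − 11)/(12 − 11) × (47.9 − 44.8) = 46.97
On Form Y, PR 46.97 falls between score 13 (PR 41.4) and 14 (PR 57.0).
Interpolate: 13 + (46.97 − 41.4)/(57.0 − 41.4) × (14 − 13) = 13.4

13.4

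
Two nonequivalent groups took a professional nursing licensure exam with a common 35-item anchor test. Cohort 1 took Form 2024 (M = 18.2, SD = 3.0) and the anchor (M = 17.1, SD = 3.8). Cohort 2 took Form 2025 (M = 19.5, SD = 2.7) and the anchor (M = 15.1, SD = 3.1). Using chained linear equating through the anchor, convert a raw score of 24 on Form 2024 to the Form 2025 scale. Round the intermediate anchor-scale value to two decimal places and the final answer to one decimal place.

Form 2024 → anchor (Cohort 1): v = (3.8/3.0)(24 − 18.2) + 17.1 = 24.45
anchor → Form 2025 (Cohort 2): y = (2.7/3.1)(24.45 − 15.1) + 19.5 = 27.6

27.6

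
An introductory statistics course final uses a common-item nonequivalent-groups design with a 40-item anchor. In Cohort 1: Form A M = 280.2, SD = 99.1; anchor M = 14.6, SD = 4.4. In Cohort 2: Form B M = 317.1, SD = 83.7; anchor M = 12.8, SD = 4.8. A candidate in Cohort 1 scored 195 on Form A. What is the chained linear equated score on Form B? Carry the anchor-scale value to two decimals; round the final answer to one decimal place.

282.6

Form A → anchor (Cohort 1): v = (4.4/99.1)(195 − 280.2) + 14.6 = 10.82
anchor → Form B (Cohort 2): y = (83.7/4.8)(10.82 − 12.8) + 317.1 = 282.6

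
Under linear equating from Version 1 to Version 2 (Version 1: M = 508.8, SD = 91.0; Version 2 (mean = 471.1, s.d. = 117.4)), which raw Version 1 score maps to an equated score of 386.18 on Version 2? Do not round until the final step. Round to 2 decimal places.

442.98

Invert y = (SD_Y/SD_X)(x − M_X) + M_Y:
x = (SD_X/SD_Y)(y − M_Y) + M_X = (91.0/117.4)(386.18 − 471.1) + 508.8
x = 0.775128 × -84.920 + 508.8 = 442.98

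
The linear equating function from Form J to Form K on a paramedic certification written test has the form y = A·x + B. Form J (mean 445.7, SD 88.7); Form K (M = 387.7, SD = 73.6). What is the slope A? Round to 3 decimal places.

0.830

A = SD_Y / SD_X = 73.6 / 88.7 = 0.830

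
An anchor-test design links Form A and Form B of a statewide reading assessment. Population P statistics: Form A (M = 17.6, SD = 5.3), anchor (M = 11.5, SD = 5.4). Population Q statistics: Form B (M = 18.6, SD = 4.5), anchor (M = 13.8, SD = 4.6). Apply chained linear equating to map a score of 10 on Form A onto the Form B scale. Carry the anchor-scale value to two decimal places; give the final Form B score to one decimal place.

Form A → anchor (Population P): v = (5.4/5.3)(10 − 17.6) + 11.5 = 3.76
anchor → Form B (Population Q): y = (4.5/4.6)(3.76 − 13.8) + 18.6 = 8.8

8.8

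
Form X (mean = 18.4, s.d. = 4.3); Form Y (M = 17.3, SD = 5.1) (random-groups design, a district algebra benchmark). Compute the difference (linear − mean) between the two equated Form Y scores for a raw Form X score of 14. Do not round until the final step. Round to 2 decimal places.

Mean-equated: 14 + (17.3 − 18.4) = 12.90
Linear-equated: (5.1/4.3)(14 − 18.4) + 17.3 = 12.081
Difference = 12.081 − 12.90 = -0.82

-0.82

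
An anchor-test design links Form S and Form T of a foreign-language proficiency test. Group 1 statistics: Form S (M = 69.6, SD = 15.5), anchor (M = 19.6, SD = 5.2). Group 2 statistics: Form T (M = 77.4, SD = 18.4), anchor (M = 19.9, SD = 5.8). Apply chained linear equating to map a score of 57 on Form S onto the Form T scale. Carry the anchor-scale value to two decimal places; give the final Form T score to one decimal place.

Form S → anchor (Group 1): v = (5.2/15.5)(57 − 69.6) + 19.6 = 15.37
anchor → Form T (Group 2): y = (18.4/5.8)(15.37 − 19.9) + 77.4 = 63.0

63.0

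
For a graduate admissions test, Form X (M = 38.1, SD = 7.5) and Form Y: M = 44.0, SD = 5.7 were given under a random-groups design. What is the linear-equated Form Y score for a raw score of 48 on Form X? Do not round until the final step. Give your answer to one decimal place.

51.5

Linear equating: y = (SD_Y/SD_X)(x − M_X) + M_Y
y = (5.7/7.5)(48 − 38.1) + 44.0
y = 0.760000 × 9.9 + 44.0 = 7.5240 + 44.0 = 51.5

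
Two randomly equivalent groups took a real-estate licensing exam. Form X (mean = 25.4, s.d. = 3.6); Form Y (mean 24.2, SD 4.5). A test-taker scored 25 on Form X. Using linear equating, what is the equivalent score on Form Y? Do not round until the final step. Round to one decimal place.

Linear equating: y = (SD_Y/SD_X)(x − M_X) + M_Y
y = (4.5/3.6)(25 − 25.4) + 24.2
y = 1.250000 × -0.4 + 24.2 = -0.5000 + 24.2 = 23.7

23.7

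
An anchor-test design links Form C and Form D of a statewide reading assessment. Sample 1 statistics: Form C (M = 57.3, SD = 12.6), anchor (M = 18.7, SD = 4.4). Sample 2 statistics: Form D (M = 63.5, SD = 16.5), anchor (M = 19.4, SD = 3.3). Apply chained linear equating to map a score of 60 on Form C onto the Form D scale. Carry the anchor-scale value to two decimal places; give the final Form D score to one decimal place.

64.7

Form C → anchor (Sample 1): v = (4.4/12.6)(60 − 57.3) + 18.7 = 19.64
anchor → Form D (Sample 2): y = (16.5/3.3)(19.64 − 19.4) + 63.5 = 64.7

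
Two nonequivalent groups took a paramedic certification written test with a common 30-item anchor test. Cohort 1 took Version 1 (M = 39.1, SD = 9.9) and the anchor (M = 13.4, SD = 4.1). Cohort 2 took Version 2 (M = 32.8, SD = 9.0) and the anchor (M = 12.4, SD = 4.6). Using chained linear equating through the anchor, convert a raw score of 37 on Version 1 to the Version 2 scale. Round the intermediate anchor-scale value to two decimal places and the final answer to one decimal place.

Version 1 → anchor (Cohort 1): v = (4.1/9.9)(37 − 39.1) + 13.4 = 12.53
anchor → Version 2 (Cohort 2): y = (9.0/4.6)(12.53 − 12.4) + 32.8 = 33.1

33.1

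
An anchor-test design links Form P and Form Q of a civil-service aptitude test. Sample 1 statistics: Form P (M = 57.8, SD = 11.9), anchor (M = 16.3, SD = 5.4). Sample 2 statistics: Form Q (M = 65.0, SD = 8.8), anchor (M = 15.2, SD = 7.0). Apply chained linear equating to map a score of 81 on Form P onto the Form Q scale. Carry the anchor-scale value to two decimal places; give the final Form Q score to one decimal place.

Form P → anchor (Sample 1): v = (5.4/11.9)(81 − 57.8) + 16.3 = 26.83
anchor → Form Q (Sample 2): y = (8.8/7.0)(26.83 − 15.2) + 65.0 = 79.6

79.6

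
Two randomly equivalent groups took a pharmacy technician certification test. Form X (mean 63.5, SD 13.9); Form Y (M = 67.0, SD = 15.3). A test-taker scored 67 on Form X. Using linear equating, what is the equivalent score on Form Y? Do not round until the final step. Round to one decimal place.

Linear equating: y = (SD_Y/SD_X)(x − M_X) + M_Y
y = (15.3/13.9)(67 − 63.5) + 67.0
y = 1.100719 × 3.5 + 67.0 = 3.8525 + 67.0 = 70.9

70.9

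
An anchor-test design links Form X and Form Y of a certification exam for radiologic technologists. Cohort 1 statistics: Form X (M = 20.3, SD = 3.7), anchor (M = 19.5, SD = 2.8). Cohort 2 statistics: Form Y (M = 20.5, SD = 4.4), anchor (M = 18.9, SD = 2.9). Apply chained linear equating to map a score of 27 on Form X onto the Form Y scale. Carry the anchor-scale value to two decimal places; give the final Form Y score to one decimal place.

Form X → anchor (Cohort 1): v = (2.8/3.7)(27 − 20.3) + 19.5 = 24.57
anchor → Form Y (Cohort 2): y = (4.4/2.9)(24.57 − 18.9) + 20.5 = 29.1

29.1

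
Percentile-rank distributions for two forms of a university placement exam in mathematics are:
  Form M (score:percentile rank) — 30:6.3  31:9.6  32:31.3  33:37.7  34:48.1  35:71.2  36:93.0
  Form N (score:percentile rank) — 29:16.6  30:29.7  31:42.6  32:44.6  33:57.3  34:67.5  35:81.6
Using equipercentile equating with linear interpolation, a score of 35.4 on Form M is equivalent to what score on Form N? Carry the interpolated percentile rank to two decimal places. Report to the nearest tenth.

PR of 35.4 on Form M: 71.2 + (35.4 − 35)/(36 − 35) × (93.0 − 71.2) = 79.92
On Form N, PR 79.92 falls between score 34 (PR 67.5) and 35 (PR 81.6).
Interpolate: 34 + (79.92 − 67.5)/(81.6 − 67.5) × (35 − 34) = 34.9

34.9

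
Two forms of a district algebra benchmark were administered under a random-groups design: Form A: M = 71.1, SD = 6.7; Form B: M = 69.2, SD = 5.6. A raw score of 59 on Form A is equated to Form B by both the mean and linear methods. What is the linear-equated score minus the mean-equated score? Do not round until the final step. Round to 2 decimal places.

Mean-equated: 59 + (69.2 − 71.1) = 57.10
Linear-equated: (5.6/6.7)(59 − 71.1) + 69.2 = 59.087
Difference = 59.087 − 57.10 = 1.99

1.99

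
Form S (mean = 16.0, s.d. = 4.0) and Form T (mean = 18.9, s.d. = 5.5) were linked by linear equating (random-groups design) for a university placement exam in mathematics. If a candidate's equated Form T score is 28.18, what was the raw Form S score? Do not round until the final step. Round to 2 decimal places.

22.75

Invert y = (SD_Y/SD_X)(x − M_X) + M_Y:
x = (SD_X/SD_Y)(y − M_Y) + M_X = (4.0/5.5)(28.18 − 18.9) + 16.0
x = 0.727273 × 9.280 + 16.0 = 22.75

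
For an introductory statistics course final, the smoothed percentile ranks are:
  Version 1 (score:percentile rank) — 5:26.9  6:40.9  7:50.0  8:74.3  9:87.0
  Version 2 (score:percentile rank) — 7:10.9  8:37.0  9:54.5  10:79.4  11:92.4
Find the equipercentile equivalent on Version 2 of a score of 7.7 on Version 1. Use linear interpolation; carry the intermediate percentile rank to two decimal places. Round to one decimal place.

9.5

PR of 7.7 on Version 1: 50.0 + (7.7 − 7)/(8 − 7) × (74.3 − 50.0) = 67.01
On Version 2, PR 67.01 falls between score 9 (PR 54.5) and 10 (PR 79.4).
Interpolate: 9 + (67.01 − 54.5)/(79.4 − 54.5) × (10 − 9) = 9.5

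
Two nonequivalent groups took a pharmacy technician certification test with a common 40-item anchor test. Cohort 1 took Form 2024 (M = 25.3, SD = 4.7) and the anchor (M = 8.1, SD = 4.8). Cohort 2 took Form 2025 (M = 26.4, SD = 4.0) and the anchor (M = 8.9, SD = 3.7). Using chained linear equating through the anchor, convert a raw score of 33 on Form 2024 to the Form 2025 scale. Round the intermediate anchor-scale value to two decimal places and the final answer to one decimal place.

Form 2024 → anchor (Cohort 1): v = (4.8/4.7)(33 − 25.3) + 8.1 = 15.96
anchor → Form 2025 (Cohort 2): y = (4.0/3.7)(15.96 − 8.9) + 26.4 = 34.0

34.0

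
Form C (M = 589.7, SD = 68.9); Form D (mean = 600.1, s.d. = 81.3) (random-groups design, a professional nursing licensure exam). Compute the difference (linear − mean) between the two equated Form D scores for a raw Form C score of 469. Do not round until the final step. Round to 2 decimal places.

-21.72

Mean-equated: 469 + (600.1 − 589.7) = 479.40
Linear-equated: (81.3/68.9)(469 − 589.7) + 600.1 = 457.678
Difference = 457.678 − 479.40 = -21.72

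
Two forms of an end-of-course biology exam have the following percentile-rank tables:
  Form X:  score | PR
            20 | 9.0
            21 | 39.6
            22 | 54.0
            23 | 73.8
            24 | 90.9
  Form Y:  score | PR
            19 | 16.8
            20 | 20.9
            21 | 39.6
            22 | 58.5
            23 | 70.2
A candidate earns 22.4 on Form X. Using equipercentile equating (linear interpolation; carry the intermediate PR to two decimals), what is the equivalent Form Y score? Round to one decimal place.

PR of 22.4 on Form X: 54.0 + (22.4 − 22)/(23 − 22) × (73.8 − 54.0) = 61.92
On Form Y, PR 61.92 falls between score 22 (PR 58.5) and 23 (PR 70.2).
Interpolate: 22 + (61.92 − 58.5)/(70.2 − 58.5) × (23 − 22) = 22.3

22.3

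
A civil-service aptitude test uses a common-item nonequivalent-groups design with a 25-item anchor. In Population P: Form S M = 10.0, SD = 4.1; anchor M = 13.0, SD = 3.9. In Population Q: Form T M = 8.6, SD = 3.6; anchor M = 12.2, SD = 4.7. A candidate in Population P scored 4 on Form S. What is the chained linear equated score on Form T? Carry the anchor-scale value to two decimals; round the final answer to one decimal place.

Form S → anchor (Population P): v = (3.9/4.1)(4 − 10.0) + 13.0 = 7.29
anchor → Form T (Population Q): y = (3.6/4.7)(7.29 − 12.2) + 8.6 = 4.8

4.8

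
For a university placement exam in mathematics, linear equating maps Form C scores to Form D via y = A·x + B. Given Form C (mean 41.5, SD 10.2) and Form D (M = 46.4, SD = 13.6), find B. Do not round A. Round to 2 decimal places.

-8.93

A = SD_Y / SD_X = 13.6 / 10.2 = 1.333333
B = M_Y − A·M_X = 46.4 − 1.333333 × 41.5 = -8.93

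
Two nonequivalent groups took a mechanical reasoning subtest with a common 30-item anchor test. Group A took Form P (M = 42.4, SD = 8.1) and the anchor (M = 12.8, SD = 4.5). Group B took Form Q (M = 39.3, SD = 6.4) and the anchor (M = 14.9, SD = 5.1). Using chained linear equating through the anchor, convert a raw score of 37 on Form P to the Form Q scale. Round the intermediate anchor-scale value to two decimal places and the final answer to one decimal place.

32.9

Form P → anchor (Group A): v = (4.5/8.1)(37 − 42.4) + 12.8 = 9.80
anchor → Form Q (Group B): y = (6.4/5.1)(9.80 − 14.9) + 39.3 = 32.9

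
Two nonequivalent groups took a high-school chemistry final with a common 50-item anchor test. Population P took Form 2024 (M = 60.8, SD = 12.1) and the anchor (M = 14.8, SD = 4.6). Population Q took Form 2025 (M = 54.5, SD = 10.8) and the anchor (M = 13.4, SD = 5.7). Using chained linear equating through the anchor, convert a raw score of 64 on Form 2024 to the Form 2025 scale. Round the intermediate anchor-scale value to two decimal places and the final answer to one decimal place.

59.5

Form 2024 → anchor (Population P): v = (4.6/12.1)(64 − 60.8) + 14.8 = 16.02
anchor → Form 2025 (Population Q): y = (10.8/5.7)(16.02 − 13.4) + 54.5 = 59.5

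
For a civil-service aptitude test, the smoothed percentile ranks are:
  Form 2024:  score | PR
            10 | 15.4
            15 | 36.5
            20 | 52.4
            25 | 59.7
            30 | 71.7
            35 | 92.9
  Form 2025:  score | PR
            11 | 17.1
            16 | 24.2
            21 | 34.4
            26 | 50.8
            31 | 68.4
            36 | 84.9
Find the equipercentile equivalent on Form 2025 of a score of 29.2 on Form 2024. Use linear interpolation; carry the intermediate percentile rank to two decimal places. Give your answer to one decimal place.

PR of 29.2 on Form 2024: 59.7 + (29.2 − 25)/(30 − 25) × (71.7 − 59.7) = 69.78
On Form 2025, PR 69.78 falls between score 31 (PR 68.4) and 36 (PR 84.9).
Interpolate: 31 + (69.78 − 68.4)/(84.9 − 68.4) × (36 − 31) = 31.4

31.4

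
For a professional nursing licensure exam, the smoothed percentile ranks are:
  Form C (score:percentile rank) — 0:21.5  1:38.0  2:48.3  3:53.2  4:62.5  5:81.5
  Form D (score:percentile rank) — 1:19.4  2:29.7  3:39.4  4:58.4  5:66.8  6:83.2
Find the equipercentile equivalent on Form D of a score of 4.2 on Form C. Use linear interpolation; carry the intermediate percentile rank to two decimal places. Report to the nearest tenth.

4.9

PR of 4.2 on Form C: 62.5 + (4.2 − 4)/(5 − 4) × (81.5 − 62.5) = 66.30
On Form D, PR 66.30 falls between score 4 (PR 58.4) and 5 (PR 66.8).
Interpolate: 4 + (66.30 − 58.4)/(66.8 − 58.4) × (5 − 4) = 4.9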